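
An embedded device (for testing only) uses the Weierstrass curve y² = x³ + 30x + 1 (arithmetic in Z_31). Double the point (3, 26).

(2, 21)

tangent at (3, 26): λ = (3·3² + 30)/(2·26) ≡ 26/21. 21⁻¹ ≡ 3 (mod 31) since 21·3 = 63 ≡ 1, so λ ≡ 26·3 ≡ 16.
  x = λ² - 3 - 3 = 256 - 6 ≡ 2; y = λ·(3 - 2) - 26 ≡ 21. → (2, 21)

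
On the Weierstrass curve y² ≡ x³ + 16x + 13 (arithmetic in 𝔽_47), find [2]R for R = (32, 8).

tangent at (32, 8): λ = (3·32² + 16)/(2·8) ≡ 33/16. 16⁻¹ ≡ 3 (mod 47), so λ ≡ 33·3 ≡ 5.
  x = λ² - 32 - 32 = 25 - 64 ≡ 8; y = λ·(32 - 8) - 8 ≡ 18. → (8, 18)

(8, 18)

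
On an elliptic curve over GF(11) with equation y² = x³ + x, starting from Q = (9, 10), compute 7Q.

(9, 10)

Double-and-add on 7 = (111)₂. Start with Q = (9, 10) for the leading 1-bit.
double: tangent at (9, 10): λ = (3·9² + 1)/(2·10) ≡ 2/9. 9⁻¹ ≡ 5 (mod 11) since 9·5 = 45 ≡ 1, so λ ≡ 2·5 ≡ 10.
  x = λ² - 9 - 9 = 100 - 18 ≡ 5; y = λ·(9 - 5) - 10 ≡ 8. → (5, 8)
add Q: (5, 8) + (9, 10). λ = (10 - 8)/(9 - 5) ≡ 2/4 mod 11. 4⁻¹ ≡ 3 (mod 11), so λ ≡ 6.
  x = λ² - 5 - 9 = 36 - 14 ≡ 0; y = λ·(5 - 0) - 8 ≡ 0. → (0, 0)
double: (0, 0) + (0, 0): same x and y₁ ≡ -y₂, so the sum is 𝒪.
add Q: 𝒪 + (9, 10) = (9, 10) (identity).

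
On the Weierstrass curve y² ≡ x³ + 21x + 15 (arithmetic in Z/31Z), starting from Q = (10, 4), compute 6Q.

(28, 7)

Repeated addition: build up to 6Q.
2Q: tangent at (10, 4): λ = (3·10² + 21)/(2·4) ≡ 11/8. 8⁻¹ ≡ 4 (mod 31), so λ ≡ 11·4 ≡ 13.
  x = λ² - 10 - 10 = 169 - 20 ≡ 25; y = λ·(10 - 25) - 4 ≡ 18. → (25, 18)
3Q: (25, 18) + (10, 4). λ = (4 - 18)/(10 - 25) ≡ 17/16 mod 31. 16⁻¹ ≡ 2 (mod 31), so λ ≡ 3.
  x = λ² - 25 - 10 = 9 - 35 ≡ 5; y = λ·(25 - 5) - 18 ≡ 11. → (5, 11)
4Q: (5, 11) + (10, 4). λ = (4 - 11)/(10 - 5) ≡ 24/5 mod 31. 5⁻¹ ≡ 25 (mod 31) since 5·25 = 125 ≡ 1, so λ ≡ 11.
  x = λ² - 5 - 10 = 121 - 15 ≡ 13; y = λ·(5 - 13) - 11 ≡ 25. → (13, 25)
5Q: (13, 25) + (10, 4). λ = (4 - 25)/(10 - 13) ≡ 10/28 mod 31. 28⁻¹ ≡ 10 (mod 31), so λ ≡ 7.
  x = λ² - 13 - 10 = 49 - 23 ≡ 26; y = λ·(13 - 26) - 25 ≡ 8. → (26, 8)
6Q: (26, 8) + (10, 4). λ = (4 - 8)/(10 - 26) ≡ 27/15 mod 31. 15⁻¹ ≡ 29 (mod 31), so λ ≡ 8.
  x = λ² - 26 - 10 = 64 - 36 ≡ 28; y = λ·(26 - 28) - 8 ≡ 7. → (28, 7)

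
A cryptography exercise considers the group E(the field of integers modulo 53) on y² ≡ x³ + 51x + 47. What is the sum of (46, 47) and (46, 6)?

O

The two points share x = 46 and their y-coordinates satisfy 47 + 6 ≡ 0 (mod 53), so they are inverses. Their sum is ∞.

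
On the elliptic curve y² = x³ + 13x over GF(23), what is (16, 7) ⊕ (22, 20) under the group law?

(16, 7) + (22, 20). λ = (20 - 7)/(22 - 16) ≡ 13/6 mod 23. 6⁻¹ ≡ 4 (mod 23), so λ ≡ 6.
  x = λ² - 16 - 22 = 36 - 38 ≡ 21; y = λ·(16 - 21) - 7 ≡ 9. → (21, 9)

(21, 9)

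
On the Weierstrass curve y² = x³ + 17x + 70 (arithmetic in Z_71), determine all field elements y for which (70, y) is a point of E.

none

x³ + 17x + 70 = 344260 ≡ 52 (mod 71).
52 is a non-residue mod 71; no y exists.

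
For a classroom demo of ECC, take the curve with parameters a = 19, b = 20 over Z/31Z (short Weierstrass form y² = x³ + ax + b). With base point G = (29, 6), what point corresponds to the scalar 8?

Double-and-add on 8 = (1000)₂. Start with G = (29, 6) for the leading 1-bit.
double: tangent at (29, 6): λ = (3·29² + 19)/(2·6) ≡ 0/12. 12⁻¹ ≡ 13 (mod 31), so λ ≡ 0·13 ≡ 0.
  x = λ² - 29 - 29 = 0 - 58 ≡ 4; y = λ·(29 - 4) - 6 ≡ 25. → (4, 25)
double: tangent at (4, 25): λ = (3·4² + 19)/(2·25) ≡ 5/19. 19⁻¹ ≡ 18 (mod 31), so λ ≡ 5·18 ≡ 28.
  x = λ² - 4 - 4 = 784 - 8 ≡ 1; y = λ·(4 - 1) - 25 ≡ 28. → (1, 28)
double: tangent at (1, 28): λ = (3·1² + 19)/(2·28) ≡ 22/25. 25⁻¹ ≡ 5 (mod 31) since 25·5 = 125 ≡ 1, so λ ≡ 22·5 ≡ 17.
  x = λ² - 1 - 1 = 289 - 2 ≡ 8; y = λ·(1 - 8) - 28 ≡ 8. → (8, 8)

(8, 8)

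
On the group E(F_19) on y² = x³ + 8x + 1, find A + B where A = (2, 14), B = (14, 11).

(2, 14) + (14, 11). λ = (11 - 14)/(14 - 2) ≡ 16/12 mod 19. 12⁻¹ ≡ 8 (mod 19), so λ ≡ 14.
  x = λ² - 2 - 14 = 196 - 16 ≡ 9; y = λ·(2 - 9) - 14 ≡ 2. → (9, 2)

(9, 2)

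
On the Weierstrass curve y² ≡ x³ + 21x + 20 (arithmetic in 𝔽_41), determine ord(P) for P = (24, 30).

6

2P: tangent at (24, 30): λ = (3·24² + 21)/(2·30) ≡ 27/19. 19⁻¹ ≡ 13 (mod 41), so λ ≡ 27·13 ≡ 23.
  x = λ² - 24 - 24 = 529 - 48 ≡ 30; y = λ·(24 - 30) - 30 ≡ 37. → (30, 37)
3P: (30, 37) + (24, 30). λ = (30 - 37)/(24 - 30) ≡ 34/35 mod 41. 35⁻¹ ≡ 34 (mod 41), so λ ≡ 8.
  x = λ² - 30 - 24 = 64 - 54 ≡ 10; y = λ·(30 - 10) - 37 ≡ 0. → (10, 0)
4P: (10, 0) + (24, 30). λ = (30 - 0)/(24 - 10) ≡ 30/14 mod 41. 14⁻¹ ≡ 3 (mod 41) since 14·3 = 42 ≡ 1, so λ ≡ 8.
  x = λ² - 10 - 24 = 64 - 34 ≡ 30; y = λ·(10 - 30) - 0 ≡ 4. → (30, 4)
5P: (30, 4) + (24, 30). λ = (30 - 4)/(24 - 30) ≡ 26/35 mod 41. 35⁻¹ ≡ 34 (mod 41), so λ ≡ 23.
  x = λ² - 30 - 24 = 529 - 54 ≡ 24; y = λ·(30 - 24) - 4 ≡ 11. → (24, 11)
6P: (24, 11) + (24, 30): same x and y₁ ≡ -y₂, so the sum is the point at infinity.
6P = the point at infinity, so the order is 6.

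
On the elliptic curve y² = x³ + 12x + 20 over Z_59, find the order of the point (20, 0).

2P: (20, 0) + (20, 0): same x and y₁ ≡ -y₂, so the sum is 𝒪.
2P = 𝒪, so the order is 2.

2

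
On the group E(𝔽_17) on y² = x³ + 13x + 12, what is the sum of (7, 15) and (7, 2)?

The two points share x = 7 and their y-coordinates satisfy 15 + 2 ≡ 0 (mod 17), so they are inverses. Their sum is O.

O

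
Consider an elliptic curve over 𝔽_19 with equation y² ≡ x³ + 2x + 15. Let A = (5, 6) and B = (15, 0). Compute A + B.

(5, 6) + (15, 0). λ = (0 - 6)/(15 - 5) ≡ 13/10 mod 19. 10⁻¹ ≡ 2 (mod 19), so λ ≡ 7.
  x = λ² - 5 - 15 = 49 - 20 ≡ 10; y = λ·(5 - 10) - 6 ≡ 16. → (10, 16)

(10, 16)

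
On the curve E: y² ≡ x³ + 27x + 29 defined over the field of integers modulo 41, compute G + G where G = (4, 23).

tangent at (4, 23): λ = (3·4² + 27)/(2·23) ≡ 34/5. 5⁻¹ ≡ 33 (mod 41) since 5·33 = 165 ≡ 1, so λ ≡ 34·33 ≡ 15.
  x = λ² - 4 - 4 = 225 - 8 ≡ 12; y = λ·(4 - 12) - 23 ≡ 21. → (12, 21)

(12, 21)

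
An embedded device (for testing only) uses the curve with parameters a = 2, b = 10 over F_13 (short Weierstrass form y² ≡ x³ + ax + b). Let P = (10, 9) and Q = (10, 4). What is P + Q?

O

The two points share x = 10 and their y-coordinates satisfy 9 + 4 ≡ 0 (mod 13), so they are inverses. Their sum is ∞.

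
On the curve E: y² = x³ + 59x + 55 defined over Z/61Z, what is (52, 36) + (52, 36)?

(9, 41)

tangent at (52, 36): λ = (3·52² + 59)/(2·36) ≡ 58/11. 11⁻¹ ≡ 50 (mod 61), so λ ≡ 58·50 ≡ 33.
  x = λ² - 52 - 52 = 1089 - 104 ≡ 9; y = λ·(52 - 9) - 36 ≡ 41. → (9, 41)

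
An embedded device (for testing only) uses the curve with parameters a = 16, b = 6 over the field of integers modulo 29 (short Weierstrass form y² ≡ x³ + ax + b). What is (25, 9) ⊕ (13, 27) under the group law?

(25, 9) + (13, 27). λ = (27 - 9)/(13 - 25) ≡ 18/17 mod 29. 17⁻¹ ≡ 12 (mod 29), so λ ≡ 13.
  x = λ² - 25 - 13 = 169 - 38 ≡ 15; y = λ·(25 - 15) - 9 ≡ 5. → (15, 5)

(15, 5)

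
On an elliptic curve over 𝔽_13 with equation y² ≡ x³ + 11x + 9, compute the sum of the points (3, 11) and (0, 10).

(3, 11) + (0, 10). λ = (10 - 11)/(0 - 3) ≡ 12/10 mod 13. 10⁻¹ ≡ 4 (mod 13), so λ ≡ 9.
  x = λ² - 3 - 0 = 81 - 3 ≡ 0; y = λ·(3 - 0) - 11 ≡ 3. → (0, 3)

(0, 3)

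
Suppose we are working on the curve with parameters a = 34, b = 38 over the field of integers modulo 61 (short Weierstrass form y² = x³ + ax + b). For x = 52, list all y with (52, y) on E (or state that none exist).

x³ + 34x + 38 = 142414 ≡ 40 (mod 61).
40 is a non-residue mod 61; no y exists.

none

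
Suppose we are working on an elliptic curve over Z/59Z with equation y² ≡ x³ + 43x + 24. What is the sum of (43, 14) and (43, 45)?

O

The two points share x = 43 and their y-coordinates satisfy 14 + 45 ≡ 0 (mod 59), so they are inverses. Their sum is 𝒪.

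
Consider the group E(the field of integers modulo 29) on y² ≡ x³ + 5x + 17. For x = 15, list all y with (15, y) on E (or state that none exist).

x³ + 5x + 17 = 3467 ≡ 16 (mod 29).
Square roots of 16 mod 29: 4 and 25 (since 4² = 16 ≡ 16).

4, 25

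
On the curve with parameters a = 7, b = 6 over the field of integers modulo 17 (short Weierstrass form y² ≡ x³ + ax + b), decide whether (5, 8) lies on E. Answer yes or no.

yes

y² = 8² ≡ 13; x³ + 7x + 6 = 166 ≡ 13 (mod 17). 13 = 13.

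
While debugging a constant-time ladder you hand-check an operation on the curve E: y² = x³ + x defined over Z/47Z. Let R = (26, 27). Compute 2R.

tangent at (26, 27): λ = (3·26² + 1)/(2·27) ≡ 8/7. 7⁻¹ ≡ 27 (mod 47) since 7·27 = 189 ≡ 1, so λ ≡ 8·27 ≡ 28.
  x = λ² - 26 - 26 = 784 - 52 ≡ 27; y = λ·(26 - 27) - 27 ≡ 39. → (27, 39)

(27, 39)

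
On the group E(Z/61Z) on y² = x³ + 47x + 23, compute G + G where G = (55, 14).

tangent at (55, 14): λ = (3·55² + 47)/(2·14) ≡ 33/28. 28⁻¹ ≡ 24 (mod 61), so λ ≡ 33·24 ≡ 60.
  x = λ² - 55 - 55 = 3600 - 110 ≡ 13; y = λ·(55 - 13) - 14 ≡ 5. → (13, 5)

(13, 5)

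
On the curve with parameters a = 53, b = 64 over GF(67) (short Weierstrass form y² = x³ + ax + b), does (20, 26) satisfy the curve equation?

no

y² = 26² ≡ 6; x³ + 53x + 64 = 9124 ≡ 12 (mod 67). 6 ≠ 12.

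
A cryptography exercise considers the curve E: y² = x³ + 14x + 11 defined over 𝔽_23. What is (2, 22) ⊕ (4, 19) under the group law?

(2, 1)

(2, 22) + (4, 19). λ = (19 - 22)/(4 - 2) ≡ 20/2 mod 23. 2⁻¹ ≡ 12 (mod 23) since 2·12 = 24 ≡ 1, so λ ≡ 10.
  x = λ² - 2 - 4 = 100 - 6 ≡ 2; y = λ·(2 - 2) - 22 ≡ 1. → (2, 1)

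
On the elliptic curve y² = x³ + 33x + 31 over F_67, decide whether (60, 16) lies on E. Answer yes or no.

no

y² = 16² ≡ 55; x³ + 33x + 31 = 218011 ≡ 60 (mod 67). 55 ≠ 60.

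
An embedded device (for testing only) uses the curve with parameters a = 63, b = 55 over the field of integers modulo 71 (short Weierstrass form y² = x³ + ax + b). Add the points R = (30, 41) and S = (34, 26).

(30, 41) + (34, 26). λ = (26 - 41)/(34 - 30) ≡ 56/4 mod 71. 4⁻¹ ≡ 18 (mod 71) since 4·18 = 72 ≡ 1, so λ ≡ 14.
  x = λ² - 30 - 34 = 196 - 64 ≡ 61; y = λ·(30 - 61) - 41 ≡ 22. → (61, 22)

(61, 22)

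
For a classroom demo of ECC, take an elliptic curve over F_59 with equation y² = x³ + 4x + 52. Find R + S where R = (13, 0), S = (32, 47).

(13, 0) + (32, 47). λ = (47 - 0)/(32 - 13) ≡ 47/19 mod 59. 19⁻¹ ≡ 28 (mod 59) since 19·28 = 532 ≡ 1, so λ ≡ 18.
  x = λ² - 13 - 32 = 324 - 45 ≡ 43; y = λ·(13 - 43) - 0 ≡ 50. → (43, 50)

(43, 50)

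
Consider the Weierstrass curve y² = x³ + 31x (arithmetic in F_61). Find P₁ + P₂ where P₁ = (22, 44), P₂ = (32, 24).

(22, 44) + (32, 24). λ = (24 - 44)/(32 - 22) ≡ 41/10 mod 61. 10⁻¹ ≡ 55 (mod 61) since 10·55 = 550 ≡ 1, so λ ≡ 59.
  x = λ² - 22 - 32 = 3481 - 54 ≡ 11; y = λ·(22 - 11) - 44 ≡ 56. → (11, 56)

(11, 56)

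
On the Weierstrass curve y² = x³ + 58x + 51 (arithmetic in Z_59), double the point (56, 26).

(21, 21)

tangent at (56, 26): λ = (3·56² + 58)/(2·26) ≡ 26/52. 52⁻¹ ≡ 42 (mod 59), so λ ≡ 26·42 ≡ 30.
  x = λ² - 56 - 56 = 900 - 112 ≡ 21; y = λ·(56 - 21) - 26 ≡ 21. → (21, 21)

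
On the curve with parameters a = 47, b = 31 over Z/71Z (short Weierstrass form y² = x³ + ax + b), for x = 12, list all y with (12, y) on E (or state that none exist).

none

x³ + 47x + 31 = 2323 ≡ 51 (mod 71).
51 is a non-residue mod 71; no y exists.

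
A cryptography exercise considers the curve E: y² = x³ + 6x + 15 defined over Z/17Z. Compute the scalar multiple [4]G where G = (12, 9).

(7, 14)

Double-and-add on 4 = (100)₂. Start with G = (12, 9) for the leading 1-bit.
double: tangent at (12, 9): λ = (3·12² + 6)/(2·9) ≡ 13/1. 1⁻¹ ≡ 1 (mod 17), so λ ≡ 13·1 ≡ 13.
  x = λ² - 12 - 12 = 169 - 24 ≡ 9; y = λ·(12 - 9) - 9 ≡ 13. → (9, 13)
double: tangent at (9, 13): λ = (3·9² + 6)/(2·13) ≡ 11/9. 9⁻¹ ≡ 2 (mod 17), so λ ≡ 11·2 ≡ 5.
  x = λ² - 9 - 9 = 25 - 18 ≡ 7; y = λ·(9 - 7) - 13 ≡ 14. → (7, 14)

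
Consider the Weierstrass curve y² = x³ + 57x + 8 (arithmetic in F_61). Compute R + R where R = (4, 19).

tangent at (4, 19): λ = (3·4² + 57)/(2·19) ≡ 44/38. 38⁻¹ ≡ 53 (mod 61) since 38·53 = 2014 ≡ 1, so λ ≡ 44·53 ≡ 14.
  x = λ² - 4 - 4 = 196 - 8 ≡ 5; y = λ·(4 - 5) - 19 ≡ 28. → (5, 28)

(5, 28)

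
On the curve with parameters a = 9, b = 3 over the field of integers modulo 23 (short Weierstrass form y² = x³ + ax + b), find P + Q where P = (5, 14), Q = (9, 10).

(10, 14)

(5, 14) + (9, 10). λ = (10 - 14)/(9 - 5) ≡ 19/4 mod 23. 4⁻¹ ≡ 6 (mod 23), so λ ≡ 22.
  x = λ² - 5 - 9 = 484 - 14 ≡ 10; y = λ·(5 - 10) - 14 ≡ 14. → (10, 14)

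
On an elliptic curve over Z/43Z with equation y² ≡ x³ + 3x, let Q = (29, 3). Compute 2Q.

tangent at (29, 3): λ = (3·29² + 3)/(2·3) ≡ 32/6. 6⁻¹ ≡ 36 (mod 43), so λ ≡ 32·36 ≡ 34.
  x = λ² - 29 - 29 = 1156 - 58 ≡ 23; y = λ·(29 - 23) - 3 ≡ 29. → (23, 29)

(23, 29)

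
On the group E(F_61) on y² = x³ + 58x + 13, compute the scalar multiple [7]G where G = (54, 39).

(45, 33)

Repeated addition: build up to 7G.
2G: tangent at (54, 39): λ = (3·54² + 58)/(2·39) ≡ 22/17. 17⁻¹ ≡ 18 (mod 61), so λ ≡ 22·18 ≡ 30.
  x = λ² - 54 - 54 = 900 - 108 ≡ 60; y = λ·(54 - 60) - 39 ≡ 25. → (60, 25)
3G: (60, 25) + (54, 39). λ = (39 - 25)/(54 - 60) ≡ 14/55 mod 61. 55⁻¹ ≡ 10 (mod 61), so λ ≡ 18.
  x = λ² - 60 - 54 = 324 - 114 ≡ 27; y = λ·(60 - 27) - 25 ≡ 20. → (27, 20)
4G: (27, 20) + (54, 39). λ = (39 - 20)/(54 - 27) ≡ 19/27 mod 61. 27⁻¹ ≡ 52 (mod 61), so λ ≡ 12.
  x = λ² - 27 - 54 = 144 - 81 ≡ 2; y = λ·(27 - 2) - 20 ≡ 36. → (2, 36)
5G: (2, 36) + (54, 39). λ = (39 - 36)/(54 - 2) ≡ 3/52 mod 61. 52⁻¹ ≡ 27 (mod 61) since 52·27 = 1404 ≡ 1, so λ ≡ 20.
  x = λ² - 2 - 54 = 400 - 56 ≡ 39; y = λ·(2 - 39) - 36 ≡ 17. → (39, 17)
6G: (39, 17) + (54, 39). λ = (39 - 17)/(54 - 39) ≡ 22/15 mod 61. 15⁻¹ ≡ 57 (mod 61), so λ ≡ 34.
  x = λ² - 39 - 54 = 1156 - 93 ≡ 26; y = λ·(39 - 26) - 17 ≡ 59. → (26, 59)
7G: (26, 59) + (54, 39). λ = (39 - 59)/(54 - 26) ≡ 41/28 mod 61. 28⁻¹ ≡ 24 (mod 61), so λ ≡ 8.
  x = λ² - 26 - 54 = 64 - 80 ≡ 45; y = λ·(26 - 45) - 59 ≡ 33. → (45, 33)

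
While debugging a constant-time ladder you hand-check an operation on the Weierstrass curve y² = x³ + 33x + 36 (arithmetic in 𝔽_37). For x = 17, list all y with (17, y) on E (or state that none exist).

16, 21

x³ + 33x + 36 = 5510 ≡ 34 (mod 37).
Square roots of 34 mod 37: 16 and 21 (since 16² = 256 ≡ 34).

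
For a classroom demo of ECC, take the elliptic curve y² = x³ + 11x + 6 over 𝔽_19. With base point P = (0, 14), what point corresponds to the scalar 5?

(3, 16)

Double-and-add on 5 = (101)₂. Start with P = (0, 14) for the leading 1-bit.
double: tangent at (0, 14): λ = (3·0² + 11)/(2·14) ≡ 11/9. 9⁻¹ ≡ 17 (mod 19), so λ ≡ 11·17 ≡ 16.
  x = λ² - 0 - 0 = 256 - 0 ≡ 9; y = λ·(0 - 9) - 14 ≡ 13. → (9, 13)
double: tangent at (9, 13): λ = (3·9² + 11)/(2·13) ≡ 7/7. 7⁻¹ ≡ 11 (mod 19), so λ ≡ 7·11 ≡ 1.
  x = λ² - 9 - 9 = 1 - 18 ≡ 2; y = λ·(9 - 2) - 13 ≡ 13. → (2, 13)
add P: (2, 13) + (0, 14). λ = (14 - 13)/(0 - 2) ≡ 1/17 mod 19. 17⁻¹ ≡ 9 (mod 19), so λ ≡ 9.
  x = λ² - 2 - 0 = 81 - 2 ≡ 3; y = λ·(2 - 3) - 13 ≡ 16. → (3, 16)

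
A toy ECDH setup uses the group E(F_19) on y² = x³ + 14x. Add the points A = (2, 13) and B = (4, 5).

(10, 0)

(2, 13) + (4, 5). λ = (5 - 13)/(4 - 2) ≡ 11/2 mod 19. 2⁻¹ ≡ 10 (mod 19) since 2·10 = 20 ≡ 1, so λ ≡ 15.
  x = λ² - 2 - 4 = 225 - 6 ≡ 10; y = λ·(2 - 10) - 13 ≡ 0. → (10, 0)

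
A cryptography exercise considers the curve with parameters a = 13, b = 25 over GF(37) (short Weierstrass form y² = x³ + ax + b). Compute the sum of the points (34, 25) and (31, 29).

(19, 29)

(34, 25) + (31, 29). λ = (29 - 25)/(31 - 34) ≡ 4/34 mod 37. 34⁻¹ ≡ 12 (mod 37) since 34·12 = 408 ≡ 1, so λ ≡ 11.
  x = λ² - 34 - 31 = 121 - 65 ≡ 19; y = λ·(34 - 19) - 25 ≡ 29. → (19, 29)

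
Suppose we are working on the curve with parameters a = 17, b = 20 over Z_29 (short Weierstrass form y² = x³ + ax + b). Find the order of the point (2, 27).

5

2P: tangent at (2, 27): λ = (3·2² + 17)/(2·27) ≡ 0/25. 25⁻¹ ≡ 7 (mod 29), so λ ≡ 0·7 ≡ 0.
  x = λ² - 2 - 2 = 0 - 4 ≡ 25; y = λ·(2 - 25) - 27 ≡ 2. → (25, 2)
3P: (25, 2) + (2, 27). λ = (27 - 2)/(2 - 25) ≡ 25/6 mod 29. 6⁻¹ ≡ 5 (mod 29), so λ ≡ 9.
  x = λ² - 25 - 2 = 81 - 27 ≡ 25; y = λ·(25 - 25) - 2 ≡ 27. → (25, 27)
4P: (25, 27) + (2, 27). λ = (27 - 27)/(2 - 25) ≡ 0/6 mod 29. 6⁻¹ ≡ 5 (mod 29) since 6·5 = 30 ≡ 1, so λ ≡ 0.
  x = λ² - 25 - 2 = 0 - 27 ≡ 2; y = λ·(25 - 2) - 27 ≡ 2. → (2, 2)
5P: (2, 2) + (2, 27): same x and y₁ ≡ -y₂, so the sum is O.
5P = O, so the order is 5.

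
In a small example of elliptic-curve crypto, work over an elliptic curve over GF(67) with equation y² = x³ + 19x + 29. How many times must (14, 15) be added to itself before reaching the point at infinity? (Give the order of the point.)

12

2P: tangent at (14, 15): λ = (3·14² + 19)/(2·15) ≡ 4/30. 30⁻¹ ≡ 38 (mod 67), so λ ≡ 4·38 ≡ 18.
  x = λ² - 14 - 14 = 324 - 28 ≡ 28; y = λ·(14 - 28) - 15 ≡ 1. → (28, 1)
3P: (28, 1) + (14, 15). λ = (15 - 1)/(14 - 28) ≡ 14/53 mod 67. 53⁻¹ ≡ 43 (mod 67), so λ ≡ 66.
  x = λ² - 28 - 14 = 4356 - 42 ≡ 26; y = λ·(28 - 26) - 1 ≡ 64. → (26, 64)
4P: (26, 64) + (14, 15). λ = (15 - 64)/(14 - 26) ≡ 18/55 mod 67. 55⁻¹ ≡ 39 (mod 67) since 55·39 = 2145 ≡ 1, so λ ≡ 32.
  x = λ² - 26 - 14 = 1024 - 40 ≡ 46; y = λ·(26 - 46) - 64 ≡ 33. → (46, 33)
5P: (46, 33) + (14, 15). λ = (15 - 33)/(14 - 46) ≡ 49/35 mod 67. 35⁻¹ ≡ 23 (mod 67), so λ ≡ 55.
  x = λ² - 46 - 14 = 3025 - 60 ≡ 17; y = λ·(46 - 17) - 33 ≡ 21. → (17, 21)
6P: (17, 21) + (14, 15). λ = (15 - 21)/(14 - 17) ≡ 61/64 mod 67. 64⁻¹ ≡ 22 (mod 67) since 64·22 = 1408 ≡ 1, so λ ≡ 2.
  x = λ² - 17 - 14 = 4 - 31 ≡ 40; y = λ·(17 - 40) - 21 ≡ 0. → (40, 0)
7P: (40, 0) + (14, 15). λ = (15 - 0)/(14 - 40) ≡ 15/41 mod 67. 41⁻¹ ≡ 18 (mod 67) since 41·18 = 738 ≡ 1, so λ ≡ 2.
  x = λ² - 40 - 14 = 4 - 54 ≡ 17; y = λ·(40 - 17) - 0 ≡ 46. → (17, 46)
8P: (17, 46) + (14, 15). λ = (15 - 46)/(14 - 17) ≡ 36/64 mod 67. 64⁻¹ ≡ 22 (mod 67) since 64·22 = 1408 ≡ 1, so λ ≡ 55.
  x = λ² - 17 - 14 = 3025 - 31 ≡ 46; y = λ·(17 - 46) - 46 ≡ 34. → (46, 34)
9P: (46, 34) + (14, 15). λ = (15 - 34)/(14 - 46) ≡ 48/35 mod 67. 35⁻¹ ≡ 23 (mod 67), so λ ≡ 32.
  x = λ² - 46 - 14 = 1024 - 60 ≡ 26; y = λ·(46 - 26) - 34 ≡ 3. → (26, 3)
10P: (26, 3) + (14, 15). λ = (15 - 3)/(14 - 26) ≡ 12/55 mod 67. 55⁻¹ ≡ 39 (mod 67), so λ ≡ 66.
  x = λ² - 26 - 14 = 4356 - 40 ≡ 28; y = λ·(26 - 28) - 3 ≡ 66. → (28, 66)
11P: (28, 66) + (14, 15). λ = (15 - 66)/(14 - 28) ≡ 16/53 mod 67. 53⁻¹ ≡ 43 (mod 67) since 53·43 = 2279 ≡ 1, so λ ≡ 18.
  x = λ² - 28 - 14 = 324 - 42 ≡ 14; y = λ·(28 - 14) - 66 ≡ 52. → (14, 52)
12P: (14, 52) + (14, 15): same x and y₁ ≡ -y₂, so the sum is the point at infinity.
12P = the point at infinity, so the order is 12.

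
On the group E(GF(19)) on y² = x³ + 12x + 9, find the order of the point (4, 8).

4

2P: tangent at (4, 8): λ = (3·4² + 12)/(2·8) ≡ 3/16. 16⁻¹ ≡ 6 (mod 19) since 16·6 = 96 ≡ 1, so λ ≡ 3·6 ≡ 18.
  x = λ² - 4 - 4 = 324 - 8 ≡ 12; y = λ·(4 - 12) - 8 ≡ 0. → (12, 0)
3P: (12, 0) + (4, 8). λ = (8 - 0)/(4 - 12) ≡ 8/11 mod 19. 11⁻¹ ≡ 7 (mod 19), so λ ≡ 18.
  x = λ² - 12 - 4 = 324 - 16 ≡ 4; y = λ·(12 - 4) - 0 ≡ 11. → (4, 11)
4P: (4, 11) + (4, 8): same x and y₁ ≡ -y₂, so the sum is O.
4P = O, so the order is 4.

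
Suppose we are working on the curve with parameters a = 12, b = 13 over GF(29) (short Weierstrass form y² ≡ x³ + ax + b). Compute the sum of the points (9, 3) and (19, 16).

(9, 3) + (19, 16). λ = (16 - 3)/(19 - 9) ≡ 13/10 mod 29. 10⁻¹ ≡ 3 (mod 29), so λ ≡ 10.
  x = λ² - 9 - 19 = 100 - 28 ≡ 14; y = λ·(9 - 14) - 3 ≡ 5. → (14, 5)

(14, 5)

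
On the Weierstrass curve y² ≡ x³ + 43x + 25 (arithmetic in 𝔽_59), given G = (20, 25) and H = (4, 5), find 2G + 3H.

First 2G:
Repeated addition: build up to 2G.
2G: tangent at (20, 25): λ = (3·20² + 43)/(2·25) ≡ 4/50. 50⁻¹ ≡ 13 (mod 59), so λ ≡ 4·13 ≡ 52.
  x = λ² - 20 - 20 = 2704 - 40 ≡ 9; y = λ·(20 - 9) - 25 ≡ 16. → (9, 16)
2G = (9, 16).
Next 3H:
Repeated addition: build up to 3H.
2H: tangent at (4, 5): λ = (3·4² + 43)/(2·5) ≡ 32/10. 10⁻¹ ≡ 6 (mod 59), so λ ≡ 32·6 ≡ 15.
  x = λ² - 4 - 4 = 225 - 8 ≡ 40; y = λ·(4 - 40) - 5 ≡ 45. → (40, 45)
3H: (40, 45) + (4, 5). λ = (5 - 45)/(4 - 40) ≡ 19/23 mod 59. 23⁻¹ ≡ 18 (mod 59), so λ ≡ 47.
  x = λ² - 40 - 4 = 2209 - 44 ≡ 41; y = λ·(40 - 41) - 45 ≡ 26. → (41, 26)
3H = (41, 26).
Finally 2G + 3H:
(9, 16) + (41, 26). λ = (26 - 16)/(41 - 9) ≡ 10/32 mod 59. 32⁻¹ ≡ 24 (mod 59), so λ ≡ 4.
  x = λ² - 9 - 41 = 16 - 50 ≡ 25; y = λ·(9 - 25) - 16 ≡ 38. → (25, 38)

(25, 38)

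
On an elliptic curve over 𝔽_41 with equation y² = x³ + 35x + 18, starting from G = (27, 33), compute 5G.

(31, 12)

Repeated addition: build up to 5G.
2G: tangent at (27, 33): λ = (3·27² + 35)/(2·33) ≡ 8/25. 25⁻¹ ≡ 23 (mod 41), so λ ≡ 8·23 ≡ 20.
  x = λ² - 27 - 27 = 400 - 54 ≡ 18; y = λ·(27 - 18) - 33 ≡ 24. → (18, 24)
3G: (18, 24) + (27, 33). λ = (33 - 24)/(27 - 18) ≡ 9/9 mod 41. 9⁻¹ ≡ 32 (mod 41), so λ ≡ 1.
  x = λ² - 18 - 27 = 1 - 45 ≡ 38; y = λ·(18 - 38) - 24 ≡ 38. → (38, 38)
4G: (38, 38) + (27, 33). λ = (33 - 38)/(27 - 38) ≡ 36/30 mod 41. 30⁻¹ ≡ 26 (mod 41), so λ ≡ 34.
  x = λ² - 38 - 27 = 1156 - 65 ≡ 25; y = λ·(38 - 25) - 38 ≡ 35. → (25, 35)
5G: (25, 35) + (27, 33). λ = (33 - 35)/(27 - 25) ≡ 39/2 mod 41. 2⁻¹ ≡ 21 (mod 41), so λ ≡ 40.
  x = λ² - 25 - 27 = 1600 - 52 ≡ 31; y = λ·(25 - 31) - 35 ≡ 12. → (31, 12)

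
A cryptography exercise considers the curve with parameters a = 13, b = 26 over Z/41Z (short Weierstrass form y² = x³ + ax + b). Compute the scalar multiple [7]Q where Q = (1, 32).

(1, 9)

Double-and-add on 7 = (111)₂. Start with Q = (1, 32) for the leading 1-bit.
double: tangent at (1, 32): λ = (3·1² + 13)/(2·32) ≡ 16/23. 23⁻¹ ≡ 25 (mod 41), so λ ≡ 16·25 ≡ 31.
  x = λ² - 1 - 1 = 961 - 2 ≡ 16; y = λ·(1 - 16) - 32 ≡ 36. → (16, 36)
add Q: (16, 36) + (1, 32). λ = (32 - 36)/(1 - 16) ≡ 37/26 mod 41. 26⁻¹ ≡ 30 (mod 41), so λ ≡ 3.
  x = λ² - 16 - 1 = 9 - 17 ≡ 33; y = λ·(16 - 33) - 36 ≡ 36. → (33, 36)
double: tangent at (33, 36): λ = (3·33² + 13)/(2·36) ≡ 0/31. 31⁻¹ ≡ 4 (mod 41) since 31·4 = 124 ≡ 1, so λ ≡ 0·4 ≡ 0.
  x = λ² - 33 - 33 = 0 - 66 ≡ 16; y = λ·(33 - 16) - 36 ≡ 5. → (16, 5)
add Q: (16, 5) + (1, 32). λ = (32 - 5)/(1 - 16) ≡ 27/26 mod 41. 26⁻¹ ≡ 30 (mod 41), so λ ≡ 31.
  x = λ² - 16 - 1 = 961 - 17 ≡ 1; y = λ·(16 - 1) - 5 ≡ 9. → (1, 9)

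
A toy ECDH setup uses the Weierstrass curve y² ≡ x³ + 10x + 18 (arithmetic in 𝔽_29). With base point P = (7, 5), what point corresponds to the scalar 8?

Repeated addition: build up to 8P.
2P: tangent at (7, 5): λ = (3·7² + 10)/(2·5) ≡ 12/10. 10⁻¹ ≡ 3 (mod 29) since 10·3 = 30 ≡ 1, so λ ≡ 12·3 ≡ 7.
  x = λ² - 7 - 7 = 49 - 14 ≡ 6; y = λ·(7 - 6) - 5 ≡ 2. → (6, 2)
3P: (6, 2) + (7, 5). λ = (5 - 2)/(7 - 6) ≡ 3/1 mod 29. 1⁻¹ ≡ 1 (mod 29), so λ ≡ 3.
  x = λ² - 6 - 7 = 9 - 13 ≡ 25; y = λ·(6 - 25) - 2 ≡ 28. → (25, 28)
4P: (25, 28) + (7, 5). λ = (5 - 28)/(7 - 25) ≡ 6/11 mod 29. 11⁻¹ ≡ 8 (mod 29), so λ ≡ 19.
  x = λ² - 25 - 7 = 361 - 32 ≡ 10; y = λ·(25 - 10) - 28 ≡ 25. → (10, 25)
5P: (10, 25) + (7, 5). λ = (5 - 25)/(7 - 10) ≡ 9/26 mod 29. 26⁻¹ ≡ 19 (mod 29), so λ ≡ 26.
  x = λ² - 10 - 7 = 676 - 17 ≡ 21; y = λ·(10 - 21) - 25 ≡ 8. → (21, 8)
6P: (21, 8) + (7, 5). λ = (5 - 8)/(7 - 21) ≡ 26/15 mod 29. 15⁻¹ ≡ 2 (mod 29), so λ ≡ 23.
  x = λ² - 21 - 7 = 529 - 28 ≡ 8; y = λ·(21 - 8) - 8 ≡ 1. → (8, 1)
7P: (8, 1) + (7, 5). λ = (5 - 1)/(7 - 8) ≡ 4/28 mod 29. 28⁻¹ ≡ 28 (mod 29), so λ ≡ 25.
  x = λ² - 8 - 7 = 625 - 15 ≡ 1; y = λ·(8 - 1) - 1 ≡ 0. → (1, 0)
8P: (1, 0) + (7, 5). λ = (5 - 0)/(7 - 1) ≡ 5/6 mod 29. 6⁻¹ ≡ 5 (mod 29) since 6·5 = 30 ≡ 1, so λ ≡ 25.
  x = λ² - 1 - 7 = 625 - 8 ≡ 8; y = λ·(1 - 8) - 0 ≡ 28. → (8, 28)

(8, 28)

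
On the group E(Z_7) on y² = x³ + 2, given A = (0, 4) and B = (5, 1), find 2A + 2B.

First 2A:
Repeated addition: build up to 2A.
2A: tangent at (0, 4): λ = (3·0² + 0)/(2·4) ≡ 0/1. 1⁻¹ ≡ 1 (mod 7) since 1·1 = 1 ≡ 1, so λ ≡ 0·1 ≡ 0.
  x = λ² - 0 - 0 = 0 - 0 ≡ 0; y = λ·(0 - 0) - 4 ≡ 3. → (0, 3)
2A = (0, 3).
Next 2B:
Repeated addition: build up to 2B.
2B: tangent at (5, 1): λ = (3·5² + 0)/(2·1) ≡ 5/2. 2⁻¹ ≡ 4 (mod 7), so λ ≡ 5·4 ≡ 6.
  x = λ² - 5 - 5 = 36 - 10 ≡ 5; y = λ·(5 - 5) - 1 ≡ 6. → (5, 6)
2B = (5, 6).
Finally 2A + 2B:
(0, 3) + (5, 6). λ = (6 - 3)/(5 - 0) ≡ 3/5 mod 7. 5⁻¹ ≡ 3 (mod 7), so λ ≡ 2.
  x = λ² - 0 - 5 = 4 - 5 ≡ 6; y = λ·(0 - 6) - 3 ≡ 6. → (6, 6)

(6, 6)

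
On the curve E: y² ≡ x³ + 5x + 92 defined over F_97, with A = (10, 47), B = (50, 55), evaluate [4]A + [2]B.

First 4A:
Repeated addition: build up to 4A.
2A: tangent at (10, 47): λ = (3·10² + 5)/(2·47) ≡ 14/94. 94⁻¹ ≡ 32 (mod 97), so λ ≡ 14·32 ≡ 60.
  x = λ² - 10 - 10 = 3600 - 20 ≡ 88; y = λ·(10 - 88) - 47 ≡ 26. → (88, 26)
3A: (88, 26) + (10, 47). λ = (47 - 26)/(10 - 88) ≡ 21/19 mod 97. 19⁻¹ ≡ 46 (mod 97) since 19·46 = 874 ≡ 1, so λ ≡ 93.
  x = λ² - 88 - 10 = 8649 - 98 ≡ 15; y = λ·(88 - 15) - 26 ≡ 70. → (15, 70)
4A: (15, 70) + (10, 47). λ = (47 - 70)/(10 - 15) ≡ 74/92 mod 97. 92⁻¹ ≡ 58 (mod 97), so λ ≡ 24.
  x = λ² - 15 - 10 = 576 - 25 ≡ 66; y = λ·(15 - 66) - 70 ≡ 64. → (66, 64)
4A = (66, 64).
Next 2B:
Repeated addition: build up to 2B.
2B: tangent at (50, 55): λ = (3·50² + 5)/(2·55) ≡ 36/13. 13⁻¹ ≡ 15 (mod 97), so λ ≡ 36·15 ≡ 55.
  x = λ² - 50 - 50 = 3025 - 100 ≡ 15; y = λ·(50 - 15) - 55 ≡ 27. → (15, 27)
2B = (15, 27).
Finally 4A + 2B:
(66, 64) + (15, 27). λ = (27 - 64)/(15 - 66) ≡ 60/46 mod 97. 46⁻¹ ≡ 19 (mod 97), so λ ≡ 73.
  x = λ² - 66 - 15 = 5329 - 81 ≡ 10; y = λ·(66 - 10) - 64 ≡ 47. → (10, 47)

(10, 47)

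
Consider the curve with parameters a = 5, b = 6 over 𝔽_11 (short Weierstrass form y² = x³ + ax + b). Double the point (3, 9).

tangent at (3, 9): λ = (3·3² + 5)/(2·9) ≡ 10/7. 7⁻¹ ≡ 8 (mod 11), so λ ≡ 10·8 ≡ 3.
  x = λ² - 3 - 3 = 9 - 6 ≡ 3; y = λ·(3 - 3) - 9 ≡ 2. → (3, 2)

(3, 2)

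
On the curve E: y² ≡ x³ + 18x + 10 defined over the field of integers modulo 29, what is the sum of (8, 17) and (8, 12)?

The two points share x = 8 and their y-coordinates satisfy 17 + 12 ≡ 0 (mod 29), so they are inverses. Their sum is O.

O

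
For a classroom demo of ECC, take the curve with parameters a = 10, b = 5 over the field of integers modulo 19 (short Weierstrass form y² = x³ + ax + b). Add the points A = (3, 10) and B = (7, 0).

(1, 4)

(3, 10) + (7, 0). λ = (0 - 10)/(7 - 3) ≡ 9/4 mod 19. 4⁻¹ ≡ 5 (mod 19), so λ ≡ 7.
  x = λ² - 3 - 7 = 49 - 10 ≡ 1; y = λ·(3 - 1) - 10 ≡ 4. → (1, 4)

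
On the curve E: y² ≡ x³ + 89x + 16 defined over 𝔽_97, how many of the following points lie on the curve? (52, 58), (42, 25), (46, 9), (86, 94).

1

(52, 58): 58² ≡ 66, rhs ≡ 43 → off.
(42, 25): 25² ≡ 43, rhs ≡ 48 → off.
(46, 9): 9² ≡ 81, rhs ≡ 81 → on.
(86, 94): 94² ≡ 9, rhs ≡ 34 → off.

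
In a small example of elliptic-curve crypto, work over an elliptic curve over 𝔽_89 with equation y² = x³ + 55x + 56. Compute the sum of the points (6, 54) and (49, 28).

(6, 54) + (49, 28). λ = (28 - 54)/(49 - 6) ≡ 63/43 mod 89. 43⁻¹ ≡ 29 (mod 89) since 43·29 = 1247 ≡ 1, so λ ≡ 47.
  x = λ² - 6 - 49 = 2209 - 55 ≡ 18; y = λ·(6 - 18) - 54 ≡ 5. → (18, 5)

(18, 5)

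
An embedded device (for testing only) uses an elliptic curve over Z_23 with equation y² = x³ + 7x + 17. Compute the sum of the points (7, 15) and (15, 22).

(5, 4)

(7, 15) + (15, 22). λ = (22 - 15)/(15 - 7) ≡ 7/8 mod 23. 8⁻¹ ≡ 3 (mod 23), so λ ≡ 21.
  x = λ² - 7 - 15 = 441 - 22 ≡ 5; y = λ·(7 - 5) - 15 ≡ 4. → (5, 4)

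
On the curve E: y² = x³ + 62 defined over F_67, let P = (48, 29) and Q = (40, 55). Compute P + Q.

(44, 25)

(48, 29) + (40, 55). λ = (55 - 29)/(40 - 48) ≡ 26/59 mod 67. 59⁻¹ ≡ 25 (mod 67), so λ ≡ 47.
  x = λ² - 48 - 40 = 2209 - 88 ≡ 44; y = λ·(48 - 44) - 29 ≡ 25. → (44, 25)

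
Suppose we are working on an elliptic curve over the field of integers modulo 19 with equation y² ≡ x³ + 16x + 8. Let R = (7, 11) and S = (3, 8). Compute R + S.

(7, 11) + (3, 8). λ = (8 - 11)/(3 - 7) ≡ 16/15 mod 19. 15⁻¹ ≡ 14 (mod 19), so λ ≡ 15.
  x = λ² - 7 - 3 = 225 - 10 ≡ 6; y = λ·(7 - 6) - 11 ≡ 4. → (6, 4)

(6, 4)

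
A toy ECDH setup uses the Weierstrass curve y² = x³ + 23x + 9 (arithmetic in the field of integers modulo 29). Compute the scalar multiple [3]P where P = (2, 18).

(1, 27)

Repeated addition: build up to 3P.
2P: tangent at (2, 18): λ = (3·2² + 23)/(2·18) ≡ 6/7. 7⁻¹ ≡ 25 (mod 29) since 7·25 = 175 ≡ 1, so λ ≡ 6·25 ≡ 5.
  x = λ² - 2 - 2 = 25 - 4 ≡ 21; y = λ·(2 - 21) - 18 ≡ 3. → (21, 3)
3P: (21, 3) + (2, 18). λ = (18 - 3)/(2 - 21) ≡ 15/10 mod 29. 10⁻¹ ≡ 3 (mod 29), so λ ≡ 16.
  x = λ² - 21 - 2 = 256 - 23 ≡ 1; y = λ·(21 - 1) - 3 ≡ 27. → (1, 27)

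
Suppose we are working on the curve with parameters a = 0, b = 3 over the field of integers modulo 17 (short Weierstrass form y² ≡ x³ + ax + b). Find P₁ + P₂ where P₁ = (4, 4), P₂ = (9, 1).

(3, 9)

(4, 4) + (9, 1). λ = (1 - 4)/(9 - 4) ≡ 14/5 mod 17. 5⁻¹ ≡ 7 (mod 17) since 5·7 = 35 ≡ 1, so λ ≡ 13.
  x = λ² - 4 - 9 = 169 - 13 ≡ 3; y = λ·(4 - 3) - 4 ≡ 9. → (3, 9)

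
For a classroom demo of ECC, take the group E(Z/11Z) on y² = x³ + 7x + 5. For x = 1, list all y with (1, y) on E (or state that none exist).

none

x³ + 7x + 5 = 13 ≡ 2 (mod 11).
2 is a non-residue mod 11; no y exists.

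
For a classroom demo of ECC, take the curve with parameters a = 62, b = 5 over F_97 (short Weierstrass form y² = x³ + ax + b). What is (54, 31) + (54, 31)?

tangent at (54, 31): λ = (3·54² + 62)/(2·31) ≡ 80/62. 62⁻¹ ≡ 36 (mod 97) since 62·36 = 2232 ≡ 1, so λ ≡ 80·36 ≡ 67.
  x = λ² - 54 - 54 = 4489 - 108 ≡ 16; y = λ·(54 - 16) - 31 ≡ 90. → (16, 90)

(16, 90)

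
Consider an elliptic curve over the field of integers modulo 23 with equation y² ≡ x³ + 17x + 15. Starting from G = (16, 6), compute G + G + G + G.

(18, 9)

Double-and-add on 4 = (100)₂. Start with G = (16, 6) for the leading 1-bit.
double: tangent at (16, 6): λ = (3·16² + 17)/(2·6) ≡ 3/12. 12⁻¹ ≡ 2 (mod 23) since 12·2 = 24 ≡ 1, so λ ≡ 3·2 ≡ 6.
  x = λ² - 16 - 16 = 36 - 32 ≡ 4; y = λ·(16 - 4) - 6 ≡ 20. → (4, 20)
double: tangent at (4, 20): λ = (3·4² + 17)/(2·20) ≡ 19/17. 17⁻¹ ≡ 19 (mod 23), so λ ≡ 19·19 ≡ 16.
  x = λ² - 4 - 4 = 256 - 8 ≡ 18; y = λ·(4 - 18) - 20 ≡ 9. → (18, 9)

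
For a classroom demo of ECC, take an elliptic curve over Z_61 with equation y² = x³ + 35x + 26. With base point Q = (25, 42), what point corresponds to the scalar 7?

(20, 53)

Double-and-add on 7 = (111)₂. Start with Q = (25, 42) for the leading 1-bit.
double: tangent at (25, 42): λ = (3·25² + 35)/(2·42) ≡ 19/23. 23⁻¹ ≡ 8 (mod 61) since 23·8 = 184 ≡ 1, so λ ≡ 19·8 ≡ 30.
  x = λ² - 25 - 25 = 900 - 50 ≡ 57; y = λ·(25 - 57) - 42 ≡ 35. → (57, 35)
add Q: (57, 35) + (25, 42). λ = (42 - 35)/(25 - 57) ≡ 7/29 mod 61. 29⁻¹ ≡ 40 (mod 61) since 29·40 = 1160 ≡ 1, so λ ≡ 36.
  x = λ² - 57 - 25 = 1296 - 82 ≡ 55; y = λ·(57 - 55) - 35 ≡ 37. → (55, 37)
double: tangent at (55, 37): λ = (3·55² + 35)/(2·37) ≡ 21/13. 13⁻¹ ≡ 47 (mod 61) since 13·47 = 611 ≡ 1, so λ ≡ 21·47 ≡ 11.
  x = λ² - 55 - 55 = 121 - 110 ≡ 11; y = λ·(55 - 11) - 37 ≡ 20. → (11, 20)
add Q: (11, 20) + (25, 42). λ = (42 - 20)/(25 - 11) ≡ 22/14 mod 61. 14⁻¹ ≡ 48 (mod 61), so λ ≡ 19.
  x = λ² - 11 - 25 = 361 - 36 ≡ 20; y = λ·(11 - 20) - 20 ≡ 53. → (20, 53)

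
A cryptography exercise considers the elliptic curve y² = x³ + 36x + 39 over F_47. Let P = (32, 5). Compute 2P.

(36, 2)

tangent at (32, 5): λ = (3·32² + 36)/(2·5) ≡ 6/10. 10⁻¹ ≡ 33 (mod 47), so λ ≡ 6·33 ≡ 10.
  x = λ² - 32 - 32 = 100 - 64 ≡ 36; y = λ·(32 - 36) - 5 ≡ 2. → (36, 2)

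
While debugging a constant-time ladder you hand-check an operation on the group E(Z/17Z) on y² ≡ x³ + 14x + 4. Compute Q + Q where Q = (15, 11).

(12, 8)

tangent at (15, 11): λ = (3·15² + 14)/(2·11) ≡ 9/5. 5⁻¹ ≡ 7 (mod 17), so λ ≡ 9·7 ≡ 12.
  x = λ² - 15 - 15 = 144 - 30 ≡ 12; y = λ·(15 - 12) - 11 ≡ 8. → (12, 8)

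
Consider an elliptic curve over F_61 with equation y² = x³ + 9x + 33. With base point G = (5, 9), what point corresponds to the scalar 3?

O

Repeated addition: build up to 3G.
2G: tangent at (5, 9): λ = (3·5² + 9)/(2·9) ≡ 23/18. 18⁻¹ ≡ 17 (mod 61), so λ ≡ 23·17 ≡ 25.
  x = λ² - 5 - 5 = 625 - 10 ≡ 5; y = λ·(5 - 5) - 9 ≡ 52. → (5, 52)
3G: (5, 52) + (5, 9): same x and y₁ ≡ -y₂, so the sum is ∞.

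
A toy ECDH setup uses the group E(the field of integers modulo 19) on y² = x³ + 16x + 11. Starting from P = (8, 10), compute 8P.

Double-and-add on 8 = (1000)₂. Start with P = (8, 10) for the leading 1-bit.
double: tangent at (8, 10): λ = (3·8² + 16)/(2·10) ≡ 18/1. 1⁻¹ ≡ 1 (mod 19) since 1·1 = 1 ≡ 1, so λ ≡ 18·1 ≡ 18.
  x = λ² - 8 - 8 = 324 - 16 ≡ 4; y = λ·(8 - 4) - 10 ≡ 5. → (4, 5)
double: tangent at (4, 5): λ = (3·4² + 16)/(2·5) ≡ 7/10. 10⁻¹ ≡ 2 (mod 19), so λ ≡ 7·2 ≡ 14.
  x = λ² - 4 - 4 = 196 - 8 ≡ 17; y = λ·(4 - 17) - 5 ≡ 3. → (17, 3)
double: tangent at (17, 3): λ = (3·17² + 16)/(2·3) ≡ 9/6. 6⁻¹ ≡ 16 (mod 19), so λ ≡ 9·16 ≡ 11.
  x = λ² - 17 - 17 = 121 - 34 ≡ 11; y = λ·(17 - 11) - 3 ≡ 6. → (11, 6)

(11, 6)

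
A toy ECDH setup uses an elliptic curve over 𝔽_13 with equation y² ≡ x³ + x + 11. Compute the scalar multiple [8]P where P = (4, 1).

(4, 12)

Double-and-add on 8 = (1000)₂. Start with P = (4, 1) for the leading 1-bit.
double: tangent at (4, 1): λ = (3·4² + 1)/(2·1) ≡ 10/2. 2⁻¹ ≡ 7 (mod 13), so λ ≡ 10·7 ≡ 5.
  x = λ² - 4 - 4 = 25 - 8 ≡ 4; y = λ·(4 - 4) - 1 ≡ 12. → (4, 12)
double: tangent at (4, 12): λ = (3·4² + 1)/(2·12) ≡ 10/11. 11⁻¹ ≡ 6 (mod 13), so λ ≡ 10·6 ≡ 8.
  x = λ² - 4 - 4 = 64 - 8 ≡ 4; y = λ·(4 - 4) - 12 ≡ 1. → (4, 1)
double: tangent at (4, 1): λ = (3·4² + 1)/(2·1) ≡ 10/2. 2⁻¹ ≡ 7 (mod 13), so λ ≡ 10·7 ≡ 5.
  x = λ² - 4 - 4 = 25 - 8 ≡ 4; y = λ·(4 - 4) - 1 ≡ 12. → (4, 12)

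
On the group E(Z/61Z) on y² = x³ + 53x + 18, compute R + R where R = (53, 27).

tangent at (53, 27): λ = (3·53² + 53)/(2·27) ≡ 1/54. 54⁻¹ ≡ 26 (mod 61) since 54·26 = 1404 ≡ 1, so λ ≡ 1·26 ≡ 26.
  x = λ² - 53 - 53 = 676 - 106 ≡ 21; y = λ·(53 - 21) - 27 ≡ 12. → (21, 12)

(21, 12)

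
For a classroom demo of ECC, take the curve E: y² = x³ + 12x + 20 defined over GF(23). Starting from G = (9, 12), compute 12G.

O

Double-and-add on 12 = (1100)₂. Start with G = (9, 12) for the leading 1-bit.
double: tangent at (9, 12): λ = (3·9² + 12)/(2·12) ≡ 2/1. 1⁻¹ ≡ 1 (mod 23) since 1·1 = 1 ≡ 1, so λ ≡ 2·1 ≡ 2.
  x = λ² - 9 - 9 = 4 - 18 ≡ 9; y = λ·(9 - 9) - 12 ≡ 11. → (9, 11)
add G: (9, 11) + (9, 12): same x and y₁ ≡ -y₂, so the sum is O.
double: O + O = O (identity).
double: O + O = O (identity).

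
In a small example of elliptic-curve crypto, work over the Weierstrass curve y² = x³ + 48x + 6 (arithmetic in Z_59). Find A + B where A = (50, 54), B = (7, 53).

(5, 28)

(50, 54) + (7, 53). λ = (53 - 54)/(7 - 50) ≡ 58/16 mod 59. 16⁻¹ ≡ 48 (mod 59) since 16·48 = 768 ≡ 1, so λ ≡ 11.
  x = λ² - 50 - 7 = 121 - 57 ≡ 5; y = λ·(50 - 5) - 54 ≡ 28. → (5, 28)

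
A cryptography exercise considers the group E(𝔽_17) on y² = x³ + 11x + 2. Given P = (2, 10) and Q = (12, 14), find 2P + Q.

(4, 5)

First 2P:
Repeated addition: build up to 2P.
2P: tangent at (2, 10): λ = (3·2² + 11)/(2·10) ≡ 6/3. 3⁻¹ ≡ 6 (mod 17) since 3·6 = 18 ≡ 1, so λ ≡ 6·6 ≡ 2.
  x = λ² - 2 - 2 = 4 - 4 ≡ 0; y = λ·(2 - 0) - 10 ≡ 11. → (0, 11)
2P = (0, 11).
Finally 2P + Q:
(0, 11) + (12, 14). λ = (14 - 11)/(12 - 0) ≡ 3/12 mod 17. 12⁻¹ ≡ 10 (mod 17), so λ ≡ 13.
  x = λ² - 0 - 12 = 169 - 12 ≡ 4; y = λ·(0 - 4) - 11 ≡ 5. → (4, 5)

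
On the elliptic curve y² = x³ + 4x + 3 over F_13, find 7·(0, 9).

(6, 10)

Write Q = (0, 9).
Repeated addition: build up to 7Q.
2Q: tangent at (0, 9): λ = (3·0² + 4)/(2·9) ≡ 4/5. 5⁻¹ ≡ 8 (mod 13) since 5·8 = 40 ≡ 1, so λ ≡ 4·8 ≡ 6.
  x = λ² - 0 - 0 = 36 - 0 ≡ 10; y = λ·(0 - 10) - 9 ≡ 9. → (10, 9)
3Q: (10, 9) + (0, 9). λ = (9 - 9)/(0 - 10) ≡ 0/3 mod 13. 3⁻¹ ≡ 9 (mod 13), so λ ≡ 0.
  x = λ² - 10 - 0 = 0 - 10 ≡ 3; y = λ·(10 - 3) - 9 ≡ 4. → (3, 4)
4Q: (3, 4) + (0, 9). λ = (9 - 4)/(0 - 3) ≡ 5/10 mod 13. 10⁻¹ ≡ 4 (mod 13) since 10·4 = 40 ≡ 1, so λ ≡ 7.
  x = λ² - 3 - 0 = 49 - 3 ≡ 7; y = λ·(3 - 7) - 4 ≡ 7. → (7, 7)
5Q: (7, 7) + (0, 9). λ = (9 - 7)/(0 - 7) ≡ 2/6 mod 13. 6⁻¹ ≡ 11 (mod 13) since 6·11 = 66 ≡ 1, so λ ≡ 9.
  x = λ² - 7 - 0 = 81 - 7 ≡ 9; y = λ·(7 - 9) - 7 ≡ 1. → (9, 1)
6Q: (9, 1) + (0, 9). λ = (9 - 1)/(0 - 9) ≡ 8/4 mod 13. 4⁻¹ ≡ 10 (mod 13), so λ ≡ 2.
  x = λ² - 9 - 0 = 4 - 9 ≡ 8; y = λ·(9 - 8) - 1 ≡ 1. → (8, 1)
7Q: (8, 1) + (0, 9). λ = (9 - 1)/(0 - 8) ≡ 8/5 mod 13. 5⁻¹ ≡ 8 (mod 13) since 5·8 = 40 ≡ 1, so λ ≡ 12.
  x = λ² - 8 - 0 = 144 - 8 ≡ 6; y = λ·(8 - 6) - 1 ≡ 10. → (6, 10)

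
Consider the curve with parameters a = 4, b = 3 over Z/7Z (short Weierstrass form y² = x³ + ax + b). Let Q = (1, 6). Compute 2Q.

(5, 1)

tangent at (1, 6): λ = (3·1² + 4)/(2·6) ≡ 0/5. 5⁻¹ ≡ 3 (mod 7), so λ ≡ 0·3 ≡ 0.
  x = λ² - 1 - 1 = 0 - 2 ≡ 5; y = λ·(1 - 5) - 6 ≡ 1. → (5, 1)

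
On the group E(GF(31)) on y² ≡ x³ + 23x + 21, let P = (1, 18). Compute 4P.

Double-and-add on 4 = (100)₂. Start with P = (1, 18) for the leading 1-bit.
double: tangent at (1, 18): λ = (3·1² + 23)/(2·18) ≡ 26/5. 5⁻¹ ≡ 25 (mod 31) since 5·25 = 125 ≡ 1, so λ ≡ 26·25 ≡ 30.
  x = λ² - 1 - 1 = 900 - 2 ≡ 30; y = λ·(1 - 30) - 18 ≡ 11. → (30, 11)
double: tangent at (30, 11): λ = (3·30² + 23)/(2·11) ≡ 26/22. 22⁻¹ ≡ 24 (mod 31), so λ ≡ 26·24 ≡ 4.
  x = λ² - 30 - 30 = 16 - 60 ≡ 18; y = λ·(30 - 18) - 11 ≡ 6. → (18, 6)

(18, 6)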